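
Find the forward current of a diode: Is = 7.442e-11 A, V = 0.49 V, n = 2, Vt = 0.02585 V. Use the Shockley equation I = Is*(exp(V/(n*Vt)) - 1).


Step 1: V/(n*Vt) = 0.49/(2*0.02585) = 9.4778
Step 2: exp(9.4778) = 1.3066e+04
Step 3: I = 7.442e-11 * (1.3066e+04 - 1) = 9.72e-07 A

9.72e-07


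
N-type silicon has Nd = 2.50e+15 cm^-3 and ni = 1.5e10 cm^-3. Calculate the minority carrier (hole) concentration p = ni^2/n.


Step 1: Since Nd >> ni, n ≈ Nd = 2.50e+15 cm^-3
Step 2: p = ni^2 / n = (1.5e10)^2 / 2.50e+15
Step 3: p = 2.25e20 / 2.50e+15 = 9.00e+04 cm^-3

9.00e+04


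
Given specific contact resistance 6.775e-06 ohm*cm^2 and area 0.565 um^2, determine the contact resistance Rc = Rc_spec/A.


Step 1: Convert area to cm^2: 0.565 um^2 = 5.6500e-09 cm^2
Step 2: Rc = Rc_spec / A = 6.775e-06 / 5.6500e-09
Step 3: Rc = 1.20e+03 ohms

1.20e+03


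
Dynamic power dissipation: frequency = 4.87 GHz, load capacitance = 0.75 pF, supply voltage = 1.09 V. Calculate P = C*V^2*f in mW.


Step 1: V^2 = 1.09^2 = 1.1881 V^2
Step 2: P = C*V^2*f = 0.75e-12 F * 1.1881 * 4.87e9 Hz
Step 3: P = 4.33953525e-03 W
Step 4: P = 4.34 mW

4.34


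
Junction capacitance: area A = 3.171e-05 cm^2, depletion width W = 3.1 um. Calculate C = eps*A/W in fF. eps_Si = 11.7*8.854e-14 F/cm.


Step 1: eps_Si = 11.7 * 8.854e-14 = 1.035918e-12 F/cm
Step 2: W in cm = 3.1 * 1e-4 = 3.10e-04 cm
Step 3: C = 1.035918e-12 * 3.171e-05 / 3.10e-04 = 1.059644e-13 F
Step 4: C = 105.96 fF

105.96


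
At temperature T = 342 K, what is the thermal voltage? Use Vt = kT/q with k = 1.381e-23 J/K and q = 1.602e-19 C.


Step 1: kT = 1.381e-23 * 342 = 4.72302e-21 J
Step 2: Vt = kT/q = 4.72302e-21 / 1.602e-19
Step 3: Vt = 0.02948 V

0.02948


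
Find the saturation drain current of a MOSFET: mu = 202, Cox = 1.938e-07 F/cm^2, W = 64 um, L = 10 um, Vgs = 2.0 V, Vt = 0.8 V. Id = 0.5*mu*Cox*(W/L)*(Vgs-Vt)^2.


Step 1: Overdrive voltage Vov = Vgs - Vt = 2.0 - 0.8 = 1.2 V
Step 2: W/L = 64/10 = 6.4
Step 3: Id = 0.5 * 202 * 1.938e-07 * 6.4 * 1.2^2
Step 4: Id = 1.80e-04 A

1.80e-04


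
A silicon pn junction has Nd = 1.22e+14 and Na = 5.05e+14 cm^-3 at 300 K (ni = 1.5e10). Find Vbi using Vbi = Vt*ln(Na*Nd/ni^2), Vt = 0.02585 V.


Step 1: Compute Na*Nd/ni^2 = 5.05e+14 * 1.22e+14 / (1.5e10)^2 = 2.7382e+08
Step 2: ln(2.7382e+08) = 19.4280
Step 3: Vbi = 0.02585 * 19.4280 = 0.502 V

0.502


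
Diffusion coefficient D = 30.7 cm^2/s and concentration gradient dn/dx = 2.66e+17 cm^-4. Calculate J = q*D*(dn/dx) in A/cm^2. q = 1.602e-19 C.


Step 1: J = q * D * (dn/dx)
Step 2: J = 1.602e-19 * 30.7 * 2.66e+17
Step 3: J = 1.31e+00 A/cm^2

1.31e+00


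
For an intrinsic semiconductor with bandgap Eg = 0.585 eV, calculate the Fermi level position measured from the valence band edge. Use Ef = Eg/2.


Step 1: For an intrinsic semiconductor, the Fermi level sits at midgap.
Step 2: Ef = Eg / 2 = 0.585 / 2 = 0.2925 eV

0.2925


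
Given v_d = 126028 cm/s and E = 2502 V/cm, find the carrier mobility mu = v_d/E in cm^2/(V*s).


Step 1: mu = v_d / E
Step 2: mu = 126028 / 2502
Step 3: mu = 50.37 cm^2/(V*s)

50.37


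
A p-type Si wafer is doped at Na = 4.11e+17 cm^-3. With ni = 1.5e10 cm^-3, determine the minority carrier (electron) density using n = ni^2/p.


Step 1: Majority hole concentration p ≈ Na = 4.11e+17 cm^-3
Step 2: n = ni^2 / Na = (1.5e10)^2 / 4.11e+17
Step 3: n = 5.47e+02 cm^-3

5.47e+02


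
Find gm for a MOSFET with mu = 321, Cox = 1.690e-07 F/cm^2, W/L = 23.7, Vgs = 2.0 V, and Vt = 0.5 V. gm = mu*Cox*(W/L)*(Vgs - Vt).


Step 1: Vov = Vgs - Vt = 2.0 - 0.5 = 1.5 V
Step 2: gm = mu * Cox * (W/L) * Vov
Step 3: gm = 321 * 1.690e-07 * 23.7 * 1.5 = 1.93e-03 S

1.93e-03


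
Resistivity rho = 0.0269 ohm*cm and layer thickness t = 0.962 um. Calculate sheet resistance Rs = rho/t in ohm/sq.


Step 1: Convert thickness to cm: t = 0.962 um = 9.6200e-05 cm
Step 2: Rs = rho / t = 0.0269 / 9.6200e-05
Step 3: Rs = 279.6 ohm/sq

279.6


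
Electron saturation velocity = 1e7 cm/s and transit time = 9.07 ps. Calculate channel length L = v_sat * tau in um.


Step 1: tau in seconds = 9.07 ps * 1e-12 = 9.0700e-12 s
Step 2: L = v_sat * tau = 1e7 * 9.0700e-12 = 9.0700e-05 cm
Step 3: L in um = 9.0700e-05 * 1e4 = 0.907 um

0.907


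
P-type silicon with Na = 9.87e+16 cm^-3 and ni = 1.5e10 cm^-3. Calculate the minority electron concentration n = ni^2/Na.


Step 1: Majority hole concentration p ≈ Na = 9.87e+16 cm^-3
Step 2: n = ni^2 / Na = (1.5e10)^2 / 9.87e+16
Step 3: n = 2.28e+03 cm^-3

2.28e+03


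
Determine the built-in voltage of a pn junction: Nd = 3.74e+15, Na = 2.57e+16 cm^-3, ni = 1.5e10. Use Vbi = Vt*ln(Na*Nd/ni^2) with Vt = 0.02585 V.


Step 1: Compute Na*Nd/ni^2 = 2.57e+16 * 3.74e+15 / (1.5e10)^2 = 4.2719e+11
Step 2: ln(4.2719e+11) = 26.7805
Step 3: Vbi = 0.02585 * 26.7805 = 0.692 V

0.692


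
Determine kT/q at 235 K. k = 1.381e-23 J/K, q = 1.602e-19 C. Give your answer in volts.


Step 1: kT = 1.381e-23 * 235 = 3.24535e-21 J
Step 2: Vt = kT/q = 3.24535e-21 / 1.602e-19
Step 3: Vt = 0.02026 V

0.02026


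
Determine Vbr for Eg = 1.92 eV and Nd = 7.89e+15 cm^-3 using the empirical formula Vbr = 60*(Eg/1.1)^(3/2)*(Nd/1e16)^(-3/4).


Step 1: Eg/1.1 = 1.92/1.1 = 1.745455
Step 2: (Eg/1.1)^1.5 = 1.745455^1.5 = 2.306020
Step 3: (Nd/1e16)^(-0.75) = (0.789)^(-0.75) = 1.194517
Step 4: Vbr = 60 * 2.306020 * 1.194517 = 165.3 V

165.3


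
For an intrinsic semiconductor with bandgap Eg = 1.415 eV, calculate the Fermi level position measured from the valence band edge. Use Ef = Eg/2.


Step 1: For an intrinsic semiconductor, the Fermi level sits at midgap.
Step 2: Ef = Eg / 2 = 1.415 / 2 = 0.7075 eV

0.7075


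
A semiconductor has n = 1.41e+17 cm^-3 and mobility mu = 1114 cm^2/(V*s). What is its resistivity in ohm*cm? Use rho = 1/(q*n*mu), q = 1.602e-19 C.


Step 1: sigma = q * n * mu = 1.602e-19 * 1.41e+17 * 1114 = 2.51633e+01 S/cm
Step 2: rho = 1 / sigma = 1 / 2.51633e+01 = 0.03974 ohm*cm

0.03974


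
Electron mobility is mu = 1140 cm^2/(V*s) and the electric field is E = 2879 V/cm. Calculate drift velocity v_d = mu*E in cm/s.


Step 1: v_d = mu * E
Step 2: v_d = 1140 * 2879 = 3282060
Step 3: v_d = 3.28e+06 cm/s

3.28e+06


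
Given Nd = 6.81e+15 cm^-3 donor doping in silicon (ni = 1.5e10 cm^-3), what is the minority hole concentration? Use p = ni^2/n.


Step 1: Since Nd >> ni, n ≈ Nd = 6.81e+15 cm^-3
Step 2: p = ni^2 / n = (1.5e10)^2 / 6.81e+15
Step 3: p = 2.25e20 / 6.81e+15 = 3.30e+04 cm^-3

3.30e+04


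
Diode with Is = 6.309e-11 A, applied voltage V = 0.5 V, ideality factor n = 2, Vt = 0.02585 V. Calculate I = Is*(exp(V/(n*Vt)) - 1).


Step 1: V/(n*Vt) = 0.5/(2*0.02585) = 9.6712
Step 2: exp(9.6712) = 1.5854e+04
Step 3: I = 6.309e-11 * (1.5854e+04 - 1) = 1.00e-06 A

1.00e-06


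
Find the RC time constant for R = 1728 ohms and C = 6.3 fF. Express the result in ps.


Step 1: tau = R * C
Step 2: tau = 1728 * 6.3 fF = 1728 * 6.3e-15 F
Step 3: tau = 1.08864e-11 s = 10.8864 ps

10.8864


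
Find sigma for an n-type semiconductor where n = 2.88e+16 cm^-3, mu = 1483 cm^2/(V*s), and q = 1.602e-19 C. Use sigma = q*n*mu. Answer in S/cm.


Step 1: sigma = q * n * mu
Step 2: sigma = 1.602e-19 * 2.88e+16 * 1483
Step 3: sigma = 6.842e+00 S/cm

6.842e+00


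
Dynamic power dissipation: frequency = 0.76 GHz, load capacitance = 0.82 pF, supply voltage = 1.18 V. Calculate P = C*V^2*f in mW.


Step 1: V^2 = 1.18^2 = 1.3924 V^2
Step 2: P = C*V^2*f = 0.82e-12 F * 1.3924 * 0.76e9 Hz
Step 3: P = 8.6774368e-04 W
Step 4: P = 0.868 mW

0.868


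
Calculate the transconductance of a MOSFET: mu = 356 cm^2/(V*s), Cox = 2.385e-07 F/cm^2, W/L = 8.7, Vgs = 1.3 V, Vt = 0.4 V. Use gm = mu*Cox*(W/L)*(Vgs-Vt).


Step 1: Vov = Vgs - Vt = 1.3 - 0.4 = 0.9 V
Step 2: gm = mu * Cox * (W/L) * Vov
Step 3: gm = 356 * 2.385e-07 * 8.7 * 0.9 = 6.65e-04 S

6.65e-04


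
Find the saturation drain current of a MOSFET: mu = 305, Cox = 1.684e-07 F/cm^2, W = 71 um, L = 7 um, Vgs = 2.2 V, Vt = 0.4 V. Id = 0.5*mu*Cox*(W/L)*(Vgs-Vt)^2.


Step 1: Overdrive voltage Vov = Vgs - Vt = 2.2 - 0.4 = 1.8 V
Step 2: W/L = 71/7 = 10.1429
Step 3: Id = 0.5 * 305 * 1.684e-07 * 10.1429 * 1.8^2
Step 4: Id = 8.44e-04 A

8.44e-04


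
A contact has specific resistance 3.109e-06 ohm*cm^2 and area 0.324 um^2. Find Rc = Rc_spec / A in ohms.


Step 1: Convert area to cm^2: 0.324 um^2 = 3.2400e-09 cm^2
Step 2: Rc = Rc_spec / A = 3.109e-06 / 3.2400e-09
Step 3: Rc = 9.60e+02 ohms

9.60e+02


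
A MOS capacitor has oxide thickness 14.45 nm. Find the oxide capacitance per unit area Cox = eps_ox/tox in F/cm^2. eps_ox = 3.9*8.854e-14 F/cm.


Step 1: eps_ox = 3.9 * 8.854e-14 = 3.45306e-13 F/cm
Step 2: tox in cm = 14.45 nm * 1e-7 = 1.4450e-06 cm
Step 3: Cox = 3.45306e-13 / 1.4450e-06 = 2.39e-07 F/cm^2

2.39e-07


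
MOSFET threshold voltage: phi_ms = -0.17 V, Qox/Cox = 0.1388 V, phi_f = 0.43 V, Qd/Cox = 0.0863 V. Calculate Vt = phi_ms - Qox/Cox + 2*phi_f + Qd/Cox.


Step 1: Vt = phi_ms - Qox/Cox + 2*phi_f + Qd/Cox
Step 2: Vt = -0.17 - 0.1388 + 2*0.43 + 0.0863
Step 3: Vt = -0.17 - 0.1388 + 0.86 + 0.0863
Step 4: Vt = 0.6375 V

0.6375


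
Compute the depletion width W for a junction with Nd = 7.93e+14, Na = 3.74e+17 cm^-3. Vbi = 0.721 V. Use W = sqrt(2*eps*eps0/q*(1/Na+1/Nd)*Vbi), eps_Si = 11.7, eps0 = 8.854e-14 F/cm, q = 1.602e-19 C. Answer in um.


Step 1: 1/Na + 1/Nd = 1/3.74e+17 + 1/7.93e+14 = 1.26371e-15
Step 2: 2*eps*eps0/q = 2*11.7*8.854e-14/1.602e-19 = 1.293281e+07
Step 3: W^2 = 1.293281e+07 * 1.26371e-15 * 0.721 = 1.17835e-08
Step 4: W = sqrt(1.17835e-08) = 1.086e-04 cm = 1.086 um

1.086


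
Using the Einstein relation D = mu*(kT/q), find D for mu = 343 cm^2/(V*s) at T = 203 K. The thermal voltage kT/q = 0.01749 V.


Step 1: D = mu * (kT/q)
Step 2: D = 343 * 0.01749
Step 3: D = 6.0 cm^2/s

6.0


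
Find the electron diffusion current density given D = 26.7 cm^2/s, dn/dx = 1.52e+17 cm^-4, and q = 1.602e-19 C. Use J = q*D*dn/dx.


Step 1: J = q * D * (dn/dx)
Step 2: J = 1.602e-19 * 26.7 * 1.52e+17
Step 3: J = 6.50e-01 A/cm^2

6.50e-01


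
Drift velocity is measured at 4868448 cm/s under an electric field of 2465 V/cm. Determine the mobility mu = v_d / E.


Step 1: mu = v_d / E
Step 2: mu = 4868448 / 2465
Step 3: mu = 1975.03 cm^2/(V*s)

1975.03


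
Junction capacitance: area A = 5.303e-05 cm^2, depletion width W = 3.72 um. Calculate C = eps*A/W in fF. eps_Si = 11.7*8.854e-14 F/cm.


Step 1: eps_Si = 11.7 * 8.854e-14 = 1.035918e-12 F/cm
Step 2: W in cm = 3.72 * 1e-4 = 3.72e-04 cm
Step 3: C = 1.035918e-12 * 5.303e-05 / 3.72e-04 = 1.476740e-13 F
Step 4: C = 147.67 fF

147.67


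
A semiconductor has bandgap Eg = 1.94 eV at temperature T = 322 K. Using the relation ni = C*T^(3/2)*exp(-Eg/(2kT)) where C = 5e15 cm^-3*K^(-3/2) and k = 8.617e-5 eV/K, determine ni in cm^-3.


Step 1: Compute kT = 8.617e-5 * 322 = 0.02774674 eV
Step 2: Exponent = -Eg/(2kT) = -1.94/(2*0.02774674) = -34.95906
Step 3: T^(3/2) = 322^1.5 = 5778.08
Step 4: ni = 5e15 * 5778.08 * exp(-34.95906) = 1.90e+04 cm^-3

1.90e+04


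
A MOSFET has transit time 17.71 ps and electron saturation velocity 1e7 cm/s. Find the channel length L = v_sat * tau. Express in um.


Step 1: tau in seconds = 17.71 ps * 1e-12 = 1.7710e-11 s
Step 2: L = v_sat * tau = 1e7 * 1.7710e-11 = 1.7710e-04 cm
Step 3: L in um = 1.7710e-04 * 1e4 = 1.771 um

1.771


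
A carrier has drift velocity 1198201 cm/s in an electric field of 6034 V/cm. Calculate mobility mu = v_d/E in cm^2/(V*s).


Step 1: mu = v_d / E
Step 2: mu = 1198201 / 6034
Step 3: mu = 198.57 cm^2/(V*s)

198.57


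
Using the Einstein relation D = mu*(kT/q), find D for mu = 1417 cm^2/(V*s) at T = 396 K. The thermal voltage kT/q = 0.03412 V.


Step 1: D = mu * (kT/q)
Step 2: D = 1417 * 0.03412
Step 3: D = 48.35 cm^2/s

48.35


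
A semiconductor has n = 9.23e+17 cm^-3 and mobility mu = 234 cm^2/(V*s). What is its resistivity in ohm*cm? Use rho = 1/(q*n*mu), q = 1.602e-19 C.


Step 1: sigma = q * n * mu = 1.602e-19 * 9.23e+17 * 234 = 3.46003e+01 S/cm
Step 2: rho = 1 / sigma = 1 / 3.46003e+01 = 0.0289 ohm*cm

0.0289


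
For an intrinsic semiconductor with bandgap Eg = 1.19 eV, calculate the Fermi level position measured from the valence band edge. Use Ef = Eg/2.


Step 1: For an intrinsic semiconductor, the Fermi level sits at midgap.
Step 2: Ef = Eg / 2 = 1.19 / 2 = 0.595 eV

0.595


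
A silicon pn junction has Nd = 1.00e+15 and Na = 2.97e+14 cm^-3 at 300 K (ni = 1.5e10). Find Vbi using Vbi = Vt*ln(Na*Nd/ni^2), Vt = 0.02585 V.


Step 1: Compute Na*Nd/ni^2 = 2.97e+14 * 1.00e+15 / (1.5e10)^2 = 1.3200e+09
Step 2: ln(1.3200e+09) = 21.0009
Step 3: Vbi = 0.02585 * 21.0009 = 0.543 V

0.543


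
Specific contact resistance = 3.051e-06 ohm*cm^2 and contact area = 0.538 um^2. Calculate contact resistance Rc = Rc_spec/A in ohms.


Step 1: Convert area to cm^2: 0.538 um^2 = 5.3800e-09 cm^2
Step 2: Rc = Rc_spec / A = 3.051e-06 / 5.3800e-09
Step 3: Rc = 5.67e+02 ohms

5.67e+02


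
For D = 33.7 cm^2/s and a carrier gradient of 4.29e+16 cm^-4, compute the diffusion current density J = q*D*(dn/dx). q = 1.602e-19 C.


Step 1: J = q * D * (dn/dx)
Step 2: J = 1.602e-19 * 33.7 * 4.29e+16
Step 3: J = 2.32e-01 A/cm^2

2.32e-01


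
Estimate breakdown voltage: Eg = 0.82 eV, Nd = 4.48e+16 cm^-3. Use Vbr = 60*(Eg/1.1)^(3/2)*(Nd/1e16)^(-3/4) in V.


Step 1: Eg/1.1 = 0.82/1.1 = 0.745455
Step 2: (Eg/1.1)^1.5 = 0.745455^1.5 = 0.643624
Step 3: (Nd/1e16)^(-0.75) = (4.48)^(-0.75) = 0.324744
Step 4: Vbr = 60 * 0.643624 * 0.324744 = 12.5 V

12.5


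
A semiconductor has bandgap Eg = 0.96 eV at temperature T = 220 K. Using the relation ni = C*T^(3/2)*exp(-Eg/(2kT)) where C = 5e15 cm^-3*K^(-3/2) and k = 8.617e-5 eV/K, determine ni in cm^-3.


Step 1: Compute kT = 8.617e-5 * 220 = 0.0189574 eV
Step 2: Exponent = -Eg/(2kT) = -0.96/(2*0.0189574) = -25.31993
Step 3: T^(3/2) = 220^1.5 = 3263.13
Step 4: ni = 5e15 * 3263.13 * exp(-25.31993) = 1.65e+08 cm^-3

1.65e+08


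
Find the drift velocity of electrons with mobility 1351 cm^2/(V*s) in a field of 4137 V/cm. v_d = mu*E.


Step 1: v_d = mu * E
Step 2: v_d = 1351 * 4137 = 5589087
Step 3: v_d = 5.59e+06 cm/s

5.59e+06


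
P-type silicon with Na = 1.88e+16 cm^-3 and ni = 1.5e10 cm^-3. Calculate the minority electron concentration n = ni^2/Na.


Step 1: Majority hole concentration p ≈ Na = 1.88e+16 cm^-3
Step 2: n = ni^2 / Na = (1.5e10)^2 / 1.88e+16
Step 3: n = 1.20e+04 cm^-3

1.20e+04


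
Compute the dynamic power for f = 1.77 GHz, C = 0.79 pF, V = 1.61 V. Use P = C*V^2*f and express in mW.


Step 1: V^2 = 1.61^2 = 2.5921 V^2
Step 2: P = C*V^2*f = 0.79e-12 F * 2.5921 * 1.77e9 Hz
Step 3: P = 3.62453343e-03 W
Step 4: P = 3.625 mW

3.625


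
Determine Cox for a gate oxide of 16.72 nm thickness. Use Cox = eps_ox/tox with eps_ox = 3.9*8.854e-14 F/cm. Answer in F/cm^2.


Step 1: eps_ox = 3.9 * 8.854e-14 = 3.45306e-13 F/cm
Step 2: tox in cm = 16.72 nm * 1e-7 = 1.6720e-06 cm
Step 3: Cox = 3.45306e-13 / 1.6720e-06 = 2.07e-07 F/cm^2

2.07e-07


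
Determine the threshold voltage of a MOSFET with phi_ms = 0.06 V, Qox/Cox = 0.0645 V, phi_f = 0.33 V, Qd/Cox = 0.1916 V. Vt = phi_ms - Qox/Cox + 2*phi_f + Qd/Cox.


Step 1: Vt = phi_ms - Qox/Cox + 2*phi_f + Qd/Cox
Step 2: Vt = 0.06 - 0.0645 + 2*0.33 + 0.1916
Step 3: Vt = 0.06 - 0.0645 + 0.66 + 0.1916
Step 4: Vt = 0.8471 V

0.8471


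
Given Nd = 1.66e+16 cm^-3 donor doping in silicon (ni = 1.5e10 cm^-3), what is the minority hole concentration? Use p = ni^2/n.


Step 1: Since Nd >> ni, n ≈ Nd = 1.66e+16 cm^-3
Step 2: p = ni^2 / n = (1.5e10)^2 / 1.66e+16
Step 3: p = 2.25e20 / 1.66e+16 = 1.36e+04 cm^-3

1.36e+04


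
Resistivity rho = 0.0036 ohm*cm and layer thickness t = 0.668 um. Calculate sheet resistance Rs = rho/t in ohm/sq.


Step 1: Convert thickness to cm: t = 0.668 um = 6.6800e-05 cm
Step 2: Rs = rho / t = 0.0036 / 6.6800e-05
Step 3: Rs = 53.9 ohm/sq

53.9


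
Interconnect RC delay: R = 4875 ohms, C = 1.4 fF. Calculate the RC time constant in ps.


Step 1: tau = R * C
Step 2: tau = 4875 * 1.4 fF = 4875 * 1.4e-15 F
Step 3: tau = 6.825e-12 s = 6.825 ps

6.825


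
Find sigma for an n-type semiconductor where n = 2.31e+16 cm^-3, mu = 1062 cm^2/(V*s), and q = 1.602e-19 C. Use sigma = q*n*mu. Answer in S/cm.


Step 1: sigma = q * n * mu
Step 2: sigma = 1.602e-19 * 2.31e+16 * 1062
Step 3: sigma = 3.930e+00 S/cm

3.930e+00


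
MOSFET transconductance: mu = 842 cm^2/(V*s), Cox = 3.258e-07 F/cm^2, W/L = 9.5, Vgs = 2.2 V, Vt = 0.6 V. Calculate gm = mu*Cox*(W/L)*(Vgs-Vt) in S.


Step 1: Vov = Vgs - Vt = 2.2 - 0.6 = 1.6 V
Step 2: gm = mu * Cox * (W/L) * Vov
Step 3: gm = 842 * 3.258e-07 * 9.5 * 1.6 = 4.17e-03 S

4.17e-03


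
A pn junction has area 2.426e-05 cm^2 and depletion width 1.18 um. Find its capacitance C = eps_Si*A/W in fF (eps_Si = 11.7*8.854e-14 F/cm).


Step 1: eps_Si = 11.7 * 8.854e-14 = 1.035918e-12 F/cm
Step 2: W in cm = 1.18 * 1e-4 = 1.18e-04 cm
Step 3: C = 1.035918e-12 * 2.426e-05 / 1.18e-04 = 2.129777e-13 F
Step 4: C = 212.98 fF

212.98


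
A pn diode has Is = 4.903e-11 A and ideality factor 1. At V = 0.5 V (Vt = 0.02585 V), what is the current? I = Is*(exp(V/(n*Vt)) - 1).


Step 1: V/(n*Vt) = 0.5/(1*0.02585) = 19.3424
Step 2: exp(19.3424) = 2.5136e+08
Step 3: I = 4.903e-11 * (2.5136e+08 - 1) = 1.23e-02 A

1.23e-02


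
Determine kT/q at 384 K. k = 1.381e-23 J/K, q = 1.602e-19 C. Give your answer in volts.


Step 1: kT = 1.381e-23 * 384 = 5.30304e-21 J
Step 2: Vt = kT/q = 5.30304e-21 / 1.602e-19
Step 3: Vt = 0.0331 V

0.0331


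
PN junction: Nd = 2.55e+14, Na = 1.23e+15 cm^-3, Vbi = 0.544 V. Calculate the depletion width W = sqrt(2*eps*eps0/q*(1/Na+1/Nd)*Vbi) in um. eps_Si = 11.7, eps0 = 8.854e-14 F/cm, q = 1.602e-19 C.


Step 1: 1/Na + 1/Nd = 1/1.23e+15 + 1/2.55e+14 = 4.73458e-15
Step 2: 2*eps*eps0/q = 2*11.7*8.854e-14/1.602e-19 = 1.293281e+07
Step 3: W^2 = 1.293281e+07 * 4.73458e-15 * 0.544 = 3.33099e-08
Step 4: W = sqrt(3.33099e-08) = 1.825e-04 cm = 1.825 um

1.825


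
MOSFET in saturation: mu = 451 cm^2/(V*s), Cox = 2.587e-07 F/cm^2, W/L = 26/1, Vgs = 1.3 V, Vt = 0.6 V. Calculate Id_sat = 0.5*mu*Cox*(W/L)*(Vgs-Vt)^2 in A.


Step 1: Overdrive voltage Vov = Vgs - Vt = 1.3 - 0.6 = 0.7 V
Step 2: W/L = 26/1 = 26
Step 3: Id = 0.5 * 451 * 2.587e-07 * 26 * 0.7^2
Step 4: Id = 7.43e-04 A

7.43e-04


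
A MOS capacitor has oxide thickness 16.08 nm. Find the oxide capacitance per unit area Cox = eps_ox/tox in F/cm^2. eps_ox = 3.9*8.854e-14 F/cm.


Step 1: eps_ox = 3.9 * 8.854e-14 = 3.45306e-13 F/cm
Step 2: tox in cm = 16.08 nm * 1e-7 = 1.6080e-06 cm
Step 3: Cox = 3.45306e-13 / 1.6080e-06 = 2.15e-07 F/cm^2

2.15e-07


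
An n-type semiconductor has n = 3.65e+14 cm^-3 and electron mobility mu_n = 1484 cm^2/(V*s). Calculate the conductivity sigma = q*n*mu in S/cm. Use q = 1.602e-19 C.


Step 1: sigma = q * n * mu
Step 2: sigma = 1.602e-19 * 3.65e+14 * 1484
Step 3: sigma = 8.677e-02 S/cm

8.677e-02


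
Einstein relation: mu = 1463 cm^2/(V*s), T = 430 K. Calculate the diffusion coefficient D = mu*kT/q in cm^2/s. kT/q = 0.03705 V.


Step 1: D = mu * (kT/q)
Step 2: D = 1463 * 0.03705
Step 3: D = 54.2 cm^2/s

54.2


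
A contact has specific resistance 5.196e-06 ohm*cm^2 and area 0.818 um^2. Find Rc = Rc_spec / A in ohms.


Step 1: Convert area to cm^2: 0.818 um^2 = 8.1800e-09 cm^2
Step 2: Rc = Rc_spec / A = 5.196e-06 / 8.1800e-09
Step 3: Rc = 6.35e+02 ohms

6.35e+02


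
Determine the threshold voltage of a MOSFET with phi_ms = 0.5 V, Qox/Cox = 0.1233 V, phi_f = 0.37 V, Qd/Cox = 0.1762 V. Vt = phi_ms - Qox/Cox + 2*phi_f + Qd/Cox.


Step 1: Vt = phi_ms - Qox/Cox + 2*phi_f + Qd/Cox
Step 2: Vt = 0.5 - 0.1233 + 2*0.37 + 0.1762
Step 3: Vt = 0.5 - 0.1233 + 0.74 + 0.1762
Step 4: Vt = 1.2929 V

1.2929


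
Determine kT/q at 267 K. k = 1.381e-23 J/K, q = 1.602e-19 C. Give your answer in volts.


Step 1: kT = 1.381e-23 * 267 = 3.68727e-21 J
Step 2: Vt = kT/q = 3.68727e-21 / 1.602e-19
Step 3: Vt = 0.02302 V

0.02302


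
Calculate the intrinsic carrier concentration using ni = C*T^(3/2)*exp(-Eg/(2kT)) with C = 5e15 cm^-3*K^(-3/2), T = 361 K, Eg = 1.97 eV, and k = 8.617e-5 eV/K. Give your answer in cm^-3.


Step 1: Compute kT = 8.617e-5 * 361 = 0.03110737 eV
Step 2: Exponent = -Eg/(2kT) = -1.97/(2*0.03110737) = -31.66452
Step 3: T^(3/2) = 361^1.5 = 6859.00
Step 4: ni = 5e15 * 6859.00 * exp(-31.66452) = 6.07e+05 cm^-3

6.07e+05


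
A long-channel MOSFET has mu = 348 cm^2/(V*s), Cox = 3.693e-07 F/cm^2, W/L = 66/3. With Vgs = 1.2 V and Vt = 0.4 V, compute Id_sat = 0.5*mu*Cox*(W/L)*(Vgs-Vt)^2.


Step 1: Overdrive voltage Vov = Vgs - Vt = 1.2 - 0.4 = 0.8 V
Step 2: W/L = 66/3 = 22
Step 3: Id = 0.5 * 348 * 3.693e-07 * 22 * 0.8^2
Step 4: Id = 9.05e-04 A

9.05e-04


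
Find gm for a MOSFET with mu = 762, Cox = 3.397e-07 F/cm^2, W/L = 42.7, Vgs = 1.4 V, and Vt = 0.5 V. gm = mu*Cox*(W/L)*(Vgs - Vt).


Step 1: Vov = Vgs - Vt = 1.4 - 0.5 = 0.9 V
Step 2: gm = mu * Cox * (W/L) * Vov
Step 3: gm = 762 * 3.397e-07 * 42.7 * 0.9 = 9.95e-03 S

9.95e-03


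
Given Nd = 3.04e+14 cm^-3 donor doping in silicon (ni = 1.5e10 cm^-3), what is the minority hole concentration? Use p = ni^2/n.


Step 1: Since Nd >> ni, n ≈ Nd = 3.04e+14 cm^-3
Step 2: p = ni^2 / n = (1.5e10)^2 / 3.04e+14
Step 3: p = 2.25e20 / 3.04e+14 = 7.40e+05 cm^-3

7.40e+05


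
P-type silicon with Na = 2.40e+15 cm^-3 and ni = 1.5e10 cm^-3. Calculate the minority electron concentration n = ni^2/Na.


Step 1: Majority hole concentration p ≈ Na = 2.40e+15 cm^-3
Step 2: n = ni^2 / Na = (1.5e10)^2 / 2.40e+15
Step 3: n = 9.38e+04 cm^-3

9.38e+04


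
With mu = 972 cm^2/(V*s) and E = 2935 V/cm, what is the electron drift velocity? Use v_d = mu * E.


Step 1: v_d = mu * E
Step 2: v_d = 972 * 2935 = 2852820
Step 3: v_d = 2.85e+06 cm/s

2.85e+06


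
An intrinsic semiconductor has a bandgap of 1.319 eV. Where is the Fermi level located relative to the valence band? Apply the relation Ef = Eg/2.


Step 1: For an intrinsic semiconductor, the Fermi level sits at midgap.
Step 2: Ef = Eg / 2 = 1.319 / 2 = 0.6595 eV

0.6595


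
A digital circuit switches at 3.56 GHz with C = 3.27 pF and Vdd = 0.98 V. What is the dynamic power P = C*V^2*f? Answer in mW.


Step 1: V^2 = 0.98^2 = 0.9604 V^2
Step 2: P = C*V^2*f = 3.27e-12 F * 0.9604 * 3.56e9 Hz
Step 3: P = 1.118020848e-02 W
Step 4: P = 11.18 mW

11.18


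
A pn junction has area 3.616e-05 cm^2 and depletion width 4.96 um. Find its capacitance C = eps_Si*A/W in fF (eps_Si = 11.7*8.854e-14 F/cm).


Step 1: eps_Si = 11.7 * 8.854e-14 = 1.035918e-12 F/cm
Step 2: W in cm = 4.96 * 1e-4 = 4.96e-04 cm
Step 3: C = 1.035918e-12 * 3.616e-05 / 4.96e-04 = 7.552176e-14 F
Step 4: C = 75.52 fF

75.52


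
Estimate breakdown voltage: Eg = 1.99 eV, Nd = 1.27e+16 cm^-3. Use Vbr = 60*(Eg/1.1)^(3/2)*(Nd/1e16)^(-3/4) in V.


Step 1: Eg/1.1 = 1.99/1.1 = 1.809091
Step 2: (Eg/1.1)^1.5 = 1.809091^1.5 = 2.433272
Step 3: (Nd/1e16)^(-0.75) = (1.27)^(-0.75) = 0.835886
Step 4: Vbr = 60 * 2.433272 * 0.835886 = 122.0 V

122.0


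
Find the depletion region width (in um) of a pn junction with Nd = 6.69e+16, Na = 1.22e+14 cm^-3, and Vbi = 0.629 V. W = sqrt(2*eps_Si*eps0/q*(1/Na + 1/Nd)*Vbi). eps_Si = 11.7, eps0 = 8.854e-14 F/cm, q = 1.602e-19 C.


Step 1: 1/Na + 1/Nd = 1/1.22e+14 + 1/6.69e+16 = 8.21167e-15
Step 2: 2*eps*eps0/q = 2*11.7*8.854e-14/1.602e-19 = 1.293281e+07
Step 3: W^2 = 1.293281e+07 * 8.21167e-15 * 0.629 = 6.67998e-08
Step 4: W = sqrt(6.67998e-08) = 2.585e-04 cm = 2.585 um

2.585


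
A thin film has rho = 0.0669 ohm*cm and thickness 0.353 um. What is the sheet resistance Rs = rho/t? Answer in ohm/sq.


Step 1: Convert thickness to cm: t = 0.353 um = 3.5300e-05 cm
Step 2: Rs = rho / t = 0.0669 / 3.5300e-05
Step 3: Rs = 1895.2 ohm/sq

1895.2


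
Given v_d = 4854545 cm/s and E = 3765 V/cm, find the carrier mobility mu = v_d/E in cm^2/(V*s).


Step 1: mu = v_d / E
Step 2: mu = 4854545 / 3765
Step 3: mu = 1289.39 cm^2/(V*s)

1289.39


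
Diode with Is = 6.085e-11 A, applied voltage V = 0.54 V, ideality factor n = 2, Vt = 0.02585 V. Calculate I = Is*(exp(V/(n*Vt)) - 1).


Step 1: V/(n*Vt) = 0.54/(2*0.02585) = 10.4449
Step 2: exp(10.4449) = 3.4369e+04
Step 3: I = 6.085e-11 * (3.4369e+04 - 1) = 2.09e-06 A

2.09e-06


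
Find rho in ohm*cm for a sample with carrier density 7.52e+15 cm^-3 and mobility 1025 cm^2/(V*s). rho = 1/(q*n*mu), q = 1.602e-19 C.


Step 1: sigma = q * n * mu = 1.602e-19 * 7.52e+15 * 1025 = 1.23482e+00 S/cm
Step 2: rho = 1 / sigma = 1 / 1.23482e+00 = 0.8098 ohm*cm

0.8098


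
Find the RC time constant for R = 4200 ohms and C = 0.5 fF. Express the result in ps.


Step 1: tau = R * C
Step 2: tau = 4200 * 0.5 fF = 4200 * 5.0e-16 F
Step 3: tau = 2.1e-12 s = 2.1 ps

2.1


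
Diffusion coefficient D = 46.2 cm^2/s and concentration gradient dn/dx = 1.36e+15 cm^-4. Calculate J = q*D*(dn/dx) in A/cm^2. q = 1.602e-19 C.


Step 1: J = q * D * (dn/dx)
Step 2: J = 1.602e-19 * 46.2 * 1.36e+15
Step 3: J = 1.01e-02 A/cm^2

1.01e-02


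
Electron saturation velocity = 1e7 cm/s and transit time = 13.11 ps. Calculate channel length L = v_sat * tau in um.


Step 1: tau in seconds = 13.11 ps * 1e-12 = 1.3110e-11 s
Step 2: L = v_sat * tau = 1e7 * 1.3110e-11 = 1.3110e-04 cm
Step 3: L in um = 1.3110e-04 * 1e4 = 1.311 um

1.311


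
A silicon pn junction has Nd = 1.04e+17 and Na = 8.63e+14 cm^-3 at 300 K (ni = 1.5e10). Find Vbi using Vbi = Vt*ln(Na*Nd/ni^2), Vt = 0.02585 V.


Step 1: Compute Na*Nd/ni^2 = 8.63e+14 * 1.04e+17 / (1.5e10)^2 = 3.9890e+11
Step 2: ln(3.9890e+11) = 26.7120
Step 3: Vbi = 0.02585 * 26.7120 = 0.691 V

0.691


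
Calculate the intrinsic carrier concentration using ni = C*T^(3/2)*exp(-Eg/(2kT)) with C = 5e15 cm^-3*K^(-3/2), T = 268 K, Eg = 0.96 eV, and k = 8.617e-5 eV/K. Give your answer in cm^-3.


Step 1: Compute kT = 8.617e-5 * 268 = 0.02309356 eV
Step 2: Exponent = -Eg/(2kT) = -0.96/(2*0.02309356) = -20.78502
Step 3: T^(3/2) = 268^1.5 = 4387.35
Step 4: ni = 5e15 * 4387.35 * exp(-20.78502) = 2.06e+10 cm^-3

2.06e+10


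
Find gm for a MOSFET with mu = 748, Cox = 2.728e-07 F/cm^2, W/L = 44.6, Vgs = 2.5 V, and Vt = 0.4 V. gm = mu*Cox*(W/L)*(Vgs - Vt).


Step 1: Vov = Vgs - Vt = 2.5 - 0.4 = 2.1 V
Step 2: gm = mu * Cox * (W/L) * Vov
Step 3: gm = 748 * 2.728e-07 * 44.6 * 2.1 = 1.91e-02 S

1.91e-02


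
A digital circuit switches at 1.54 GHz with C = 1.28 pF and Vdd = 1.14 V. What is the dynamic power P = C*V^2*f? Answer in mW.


Step 1: V^2 = 1.14^2 = 1.2996 V^2
Step 2: P = C*V^2*f = 1.28e-12 F * 1.2996 * 1.54e9 Hz
Step 3: P = 2.56177152e-03 W
Step 4: P = 2.562 mW

2.562


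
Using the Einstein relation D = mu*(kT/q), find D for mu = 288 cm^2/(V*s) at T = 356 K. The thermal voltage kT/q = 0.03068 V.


Step 1: D = mu * (kT/q)
Step 2: D = 288 * 0.03068
Step 3: D = 8.84 cm^2/s

8.84


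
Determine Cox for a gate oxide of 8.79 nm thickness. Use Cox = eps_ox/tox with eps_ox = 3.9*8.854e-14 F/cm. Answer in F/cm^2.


Step 1: eps_ox = 3.9 * 8.854e-14 = 3.45306e-13 F/cm
Step 2: tox in cm = 8.79 nm * 1e-7 = 8.7900e-07 cm
Step 3: Cox = 3.45306e-13 / 8.7900e-07 = 3.93e-07 F/cm^2

3.93e-07


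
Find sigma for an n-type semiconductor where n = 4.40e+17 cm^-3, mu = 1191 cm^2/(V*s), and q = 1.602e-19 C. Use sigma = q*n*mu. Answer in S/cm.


Step 1: sigma = q * n * mu
Step 2: sigma = 1.602e-19 * 4.40e+17 * 1191
Step 3: sigma = 8.395e+01 S/cm

8.395e+01


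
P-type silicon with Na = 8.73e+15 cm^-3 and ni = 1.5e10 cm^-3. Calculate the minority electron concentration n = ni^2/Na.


Step 1: Majority hole concentration p ≈ Na = 8.73e+15 cm^-3
Step 2: n = ni^2 / Na = (1.5e10)^2 / 8.73e+15
Step 3: n = 2.58e+04 cm^-3

2.58e+04


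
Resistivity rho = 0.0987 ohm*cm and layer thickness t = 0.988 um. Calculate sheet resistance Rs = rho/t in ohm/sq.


Step 1: Convert thickness to cm: t = 0.988 um = 9.8800e-05 cm
Step 2: Rs = rho / t = 0.0987 / 9.8800e-05
Step 3: Rs = 999.0 ohm/sq

999.0


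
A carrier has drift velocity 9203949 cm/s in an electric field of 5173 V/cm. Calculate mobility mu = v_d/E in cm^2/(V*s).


Step 1: mu = v_d / E
Step 2: mu = 9203949 / 5173
Step 3: mu = 1779.23 cm^2/(V*s)

1779.23


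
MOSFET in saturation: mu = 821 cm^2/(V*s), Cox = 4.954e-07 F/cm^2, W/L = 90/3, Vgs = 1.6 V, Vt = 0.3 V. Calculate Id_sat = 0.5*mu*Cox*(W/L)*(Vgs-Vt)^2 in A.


Step 1: Overdrive voltage Vov = Vgs - Vt = 1.6 - 0.3 = 1.3 V
Step 2: W/L = 90/3 = 30
Step 3: Id = 0.5 * 821 * 4.954e-07 * 30 * 1.3^2
Step 4: Id = 1.03e-02 A

1.03e-02


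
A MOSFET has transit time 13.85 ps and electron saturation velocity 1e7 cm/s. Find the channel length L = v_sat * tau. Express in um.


Step 1: tau in seconds = 13.85 ps * 1e-12 = 1.3850e-11 s
Step 2: L = v_sat * tau = 1e7 * 1.3850e-11 = 1.3850e-04 cm
Step 3: L in um = 1.3850e-04 * 1e4 = 1.385 um

1.385


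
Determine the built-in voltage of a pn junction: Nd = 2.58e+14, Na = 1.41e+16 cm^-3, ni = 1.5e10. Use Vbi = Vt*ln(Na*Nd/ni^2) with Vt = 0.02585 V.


Step 1: Compute Na*Nd/ni^2 = 1.41e+16 * 2.58e+14 / (1.5e10)^2 = 1.6168e+10
Step 2: ln(1.6168e+10) = 23.5063
Step 3: Vbi = 0.02585 * 23.5063 = 0.608 V

0.608


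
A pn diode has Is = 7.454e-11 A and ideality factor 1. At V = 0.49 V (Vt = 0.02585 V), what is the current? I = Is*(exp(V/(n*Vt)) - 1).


Step 1: V/(n*Vt) = 0.49/(1*0.02585) = 18.9555
Step 2: exp(18.9555) = 1.7071e+08
Step 3: I = 7.454e-11 * (1.7071e+08 - 1) = 1.27e-02 A

1.27e-02


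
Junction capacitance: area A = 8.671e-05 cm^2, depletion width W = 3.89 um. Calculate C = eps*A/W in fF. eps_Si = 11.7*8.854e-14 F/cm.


Step 1: eps_Si = 11.7 * 8.854e-14 = 1.035918e-12 F/cm
Step 2: W in cm = 3.89 * 1e-4 = 3.89e-04 cm
Step 3: C = 1.035918e-12 * 8.671e-05 / 3.89e-04 = 2.309112e-13 F
Step 4: C = 230.91 fF

230.91


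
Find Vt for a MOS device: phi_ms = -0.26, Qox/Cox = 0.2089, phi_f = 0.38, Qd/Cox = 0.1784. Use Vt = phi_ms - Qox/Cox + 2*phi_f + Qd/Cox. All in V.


Step 1: Vt = phi_ms - Qox/Cox + 2*phi_f + Qd/Cox
Step 2: Vt = -0.26 - 0.2089 + 2*0.38 + 0.1784
Step 3: Vt = -0.26 - 0.2089 + 0.76 + 0.1784
Step 4: Vt = 0.4695 V

0.4695


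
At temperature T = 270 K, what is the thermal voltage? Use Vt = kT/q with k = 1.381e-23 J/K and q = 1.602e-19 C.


Step 1: kT = 1.381e-23 * 270 = 3.7287e-21 J
Step 2: Vt = kT/q = 3.7287e-21 / 1.602e-19
Step 3: Vt = 0.02328 V

0.02328


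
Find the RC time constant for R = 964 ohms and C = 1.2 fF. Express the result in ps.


Step 1: tau = R * C
Step 2: tau = 964 * 1.2 fF = 964 * 1.2e-15 F
Step 3: tau = 1.1568e-12 s = 1.1568 ps

1.1568


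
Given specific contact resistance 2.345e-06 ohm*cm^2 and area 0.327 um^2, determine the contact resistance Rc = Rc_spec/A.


Step 1: Convert area to cm^2: 0.327 um^2 = 3.2700e-09 cm^2
Step 2: Rc = Rc_spec / A = 2.345e-06 / 3.2700e-09
Step 3: Rc = 7.17e+02 ohms

7.17e+02


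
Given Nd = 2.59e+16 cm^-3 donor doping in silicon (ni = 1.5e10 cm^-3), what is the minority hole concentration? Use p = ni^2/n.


Step 1: Since Nd >> ni, n ≈ Nd = 2.59e+16 cm^-3
Step 2: p = ni^2 / n = (1.5e10)^2 / 2.59e+16
Step 3: p = 2.25e20 / 2.59e+16 = 8.69e+03 cm^-3

8.69e+03


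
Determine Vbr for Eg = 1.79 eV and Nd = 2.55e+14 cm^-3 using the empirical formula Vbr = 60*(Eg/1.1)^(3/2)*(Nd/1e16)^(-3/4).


Step 1: Eg/1.1 = 1.79/1.1 = 1.627273
Step 2: (Eg/1.1)^1.5 = 1.627273^1.5 = 2.075824
Step 3: (Nd/1e16)^(-0.75) = (0.0255)^(-0.75) = 15.670933
Step 4: Vbr = 60 * 2.075824 * 15.670933 = 1951.8 V

1951.8


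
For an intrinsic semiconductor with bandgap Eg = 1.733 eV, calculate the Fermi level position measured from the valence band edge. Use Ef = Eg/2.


Step 1: For an intrinsic semiconductor, the Fermi level sits at midgap.
Step 2: Ef = Eg / 2 = 1.733 / 2 = 0.8665 eV

0.8665


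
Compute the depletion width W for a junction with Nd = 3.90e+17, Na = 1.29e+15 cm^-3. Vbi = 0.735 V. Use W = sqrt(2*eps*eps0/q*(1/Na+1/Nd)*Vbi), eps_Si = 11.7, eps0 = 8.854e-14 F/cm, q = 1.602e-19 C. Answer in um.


Step 1: 1/Na + 1/Nd = 1/1.29e+15 + 1/3.90e+17 = 7.77758e-16
Step 2: 2*eps*eps0/q = 2*11.7*8.854e-14/1.602e-19 = 1.293281e+07
Step 3: W^2 = 1.293281e+07 * 7.77758e-16 * 0.735 = 7.39307e-09
Step 4: W = sqrt(7.39307e-09) = 8.598e-05 cm = 0.8598 um

0.8598


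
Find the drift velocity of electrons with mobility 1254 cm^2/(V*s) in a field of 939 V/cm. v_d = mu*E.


Step 1: v_d = mu * E
Step 2: v_d = 1254 * 939 = 1177506
Step 3: v_d = 1.18e+06 cm/s

1.18e+06


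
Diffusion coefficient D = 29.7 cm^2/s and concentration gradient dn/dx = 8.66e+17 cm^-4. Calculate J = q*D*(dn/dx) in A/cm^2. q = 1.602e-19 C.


Step 1: J = q * D * (dn/dx)
Step 2: J = 1.602e-19 * 29.7 * 8.66e+17
Step 3: J = 4.12e+00 A/cm^2

4.12e+00


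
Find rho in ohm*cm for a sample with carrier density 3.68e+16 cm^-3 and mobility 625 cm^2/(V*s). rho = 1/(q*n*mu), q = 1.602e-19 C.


Step 1: sigma = q * n * mu = 1.602e-19 * 3.68e+16 * 625 = 3.68460e+00 S/cm
Step 2: rho = 1 / sigma = 1 / 3.68460e+00 = 0.2714 ohm*cm

0.2714


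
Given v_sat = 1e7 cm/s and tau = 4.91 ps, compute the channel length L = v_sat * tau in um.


Step 1: tau in seconds = 4.91 ps * 1e-12 = 4.9100e-12 s
Step 2: L = v_sat * tau = 1e7 * 4.9100e-12 = 4.9100e-05 cm
Step 3: L in um = 4.9100e-05 * 1e4 = 0.491 um

0.491


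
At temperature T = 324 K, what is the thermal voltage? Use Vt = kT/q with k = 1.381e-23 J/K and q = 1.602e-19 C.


Step 1: kT = 1.381e-23 * 324 = 4.47444e-21 J
Step 2: Vt = kT/q = 4.47444e-21 / 1.602e-19
Step 3: Vt = 0.02793 V

0.02793


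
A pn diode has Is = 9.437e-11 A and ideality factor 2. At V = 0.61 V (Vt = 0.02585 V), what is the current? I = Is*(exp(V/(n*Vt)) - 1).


Step 1: V/(n*Vt) = 0.61/(2*0.02585) = 11.7988
Step 2: exp(11.7988) = 1.3309e+05
Step 3: I = 9.437e-11 * (1.3309e+05 - 1) = 1.26e-05 A

1.26e-05


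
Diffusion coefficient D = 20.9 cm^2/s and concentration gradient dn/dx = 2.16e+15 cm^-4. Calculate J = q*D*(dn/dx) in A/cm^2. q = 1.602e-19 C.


Step 1: J = q * D * (dn/dx)
Step 2: J = 1.602e-19 * 20.9 * 2.16e+15
Step 3: J = 7.23e-03 A/cm^2

7.23e-03


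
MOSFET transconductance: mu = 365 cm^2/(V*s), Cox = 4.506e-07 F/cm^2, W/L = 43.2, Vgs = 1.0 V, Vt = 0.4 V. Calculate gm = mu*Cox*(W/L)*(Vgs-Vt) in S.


Step 1: Vov = Vgs - Vt = 1.0 - 0.4 = 0.6 V
Step 2: gm = mu * Cox * (W/L) * Vov
Step 3: gm = 365 * 4.506e-07 * 43.2 * 0.6 = 4.26e-03 S

4.26e-03


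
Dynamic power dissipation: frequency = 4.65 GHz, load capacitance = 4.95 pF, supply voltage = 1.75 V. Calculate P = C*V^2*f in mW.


Step 1: V^2 = 1.75^2 = 3.0625 V^2
Step 2: P = C*V^2*f = 4.95e-12 F * 3.0625 * 4.65e9 Hz
Step 3: P = 7.049109375e-02 W
Step 4: P = 70.491 mW

70.491


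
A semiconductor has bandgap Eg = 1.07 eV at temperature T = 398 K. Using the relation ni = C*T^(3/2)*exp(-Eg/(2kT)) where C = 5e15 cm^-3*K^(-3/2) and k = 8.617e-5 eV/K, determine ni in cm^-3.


Step 1: Compute kT = 8.617e-5 * 398 = 0.03429566 eV
Step 2: Exponent = -Eg/(2kT) = -1.07/(2*0.03429566) = -15.59964
Step 3: T^(3/2) = 398^1.5 = 7940.08
Step 4: ni = 5e15 * 7940.08 * exp(-15.59964) = 6.67e+12 cm^-3

6.67e+12


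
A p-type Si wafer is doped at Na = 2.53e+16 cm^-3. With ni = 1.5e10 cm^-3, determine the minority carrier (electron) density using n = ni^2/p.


Step 1: Majority hole concentration p ≈ Na = 2.53e+16 cm^-3
Step 2: n = ni^2 / Na = (1.5e10)^2 / 2.53e+16
Step 3: n = 8.89e+03 cm^-3

8.89e+03


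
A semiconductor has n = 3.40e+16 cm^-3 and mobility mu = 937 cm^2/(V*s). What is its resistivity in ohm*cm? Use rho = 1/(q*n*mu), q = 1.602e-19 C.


Step 1: sigma = q * n * mu = 1.602e-19 * 3.40e+16 * 937 = 5.10365e+00 S/cm
Step 2: rho = 1 / sigma = 1 / 5.10365e+00 = 0.1959 ohm*cm

0.1959


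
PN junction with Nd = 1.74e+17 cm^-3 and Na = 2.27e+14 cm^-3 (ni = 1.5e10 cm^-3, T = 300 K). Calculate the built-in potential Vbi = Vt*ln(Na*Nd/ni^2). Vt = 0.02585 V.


Step 1: Compute Na*Nd/ni^2 = 2.27e+14 * 1.74e+17 / (1.5e10)^2 = 1.7555e+11
Step 2: ln(1.7555e+11) = 25.8912
Step 3: Vbi = 0.02585 * 25.8912 = 0.669 V

0.669


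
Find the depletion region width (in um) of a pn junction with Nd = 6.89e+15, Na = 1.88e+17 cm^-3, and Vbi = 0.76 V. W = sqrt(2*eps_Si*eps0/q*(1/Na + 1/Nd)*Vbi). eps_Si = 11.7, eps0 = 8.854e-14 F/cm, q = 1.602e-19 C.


Step 1: 1/Na + 1/Nd = 1/1.88e+17 + 1/6.89e+15 = 1.50457e-16
Step 2: 2*eps*eps0/q = 2*11.7*8.854e-14/1.602e-19 = 1.293281e+07
Step 3: W^2 = 1.293281e+07 * 1.50457e-16 * 0.76 = 1.47883e-09
Step 4: W = sqrt(1.47883e-09) = 3.846e-05 cm = 0.3846 um

0.3846


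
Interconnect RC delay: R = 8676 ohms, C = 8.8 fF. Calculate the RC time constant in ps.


Step 1: tau = R * C
Step 2: tau = 8676 * 8.8 fF = 8676 * 8.8e-15 F
Step 3: tau = 7.63488e-11 s = 76.3488 ps

76.3488


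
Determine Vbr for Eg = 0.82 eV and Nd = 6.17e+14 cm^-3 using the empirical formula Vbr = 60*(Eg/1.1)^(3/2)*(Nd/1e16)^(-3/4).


Step 1: Eg/1.1 = 0.82/1.1 = 0.745455
Step 2: (Eg/1.1)^1.5 = 0.745455^1.5 = 0.643624
Step 3: (Nd/1e16)^(-0.75) = (0.0617)^(-0.75) = 8.077670
Step 4: Vbr = 60 * 0.643624 * 8.077670 = 311.9 V

311.9


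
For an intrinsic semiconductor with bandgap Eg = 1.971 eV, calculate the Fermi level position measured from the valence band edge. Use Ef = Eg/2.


Step 1: For an intrinsic semiconductor, the Fermi level sits at midgap.
Step 2: Ef = Eg / 2 = 1.971 / 2 = 0.9855 eV

0.9855


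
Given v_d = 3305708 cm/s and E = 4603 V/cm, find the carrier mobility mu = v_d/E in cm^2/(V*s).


Step 1: mu = v_d / E
Step 2: mu = 3305708 / 4603
Step 3: mu = 718.16 cm^2/(V*s)

718.16


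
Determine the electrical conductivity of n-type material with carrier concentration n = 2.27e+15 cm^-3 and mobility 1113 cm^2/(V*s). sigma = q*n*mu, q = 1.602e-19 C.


Step 1: sigma = q * n * mu
Step 2: sigma = 1.602e-19 * 2.27e+15 * 1113
Step 3: sigma = 4.047e-01 S/cm

4.047e-01


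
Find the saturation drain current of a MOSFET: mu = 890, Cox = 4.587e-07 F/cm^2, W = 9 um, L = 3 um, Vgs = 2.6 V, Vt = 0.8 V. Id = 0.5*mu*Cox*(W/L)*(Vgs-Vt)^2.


Step 1: Overdrive voltage Vov = Vgs - Vt = 2.6 - 0.8 = 1.8 V
Step 2: W/L = 9/3 = 3
Step 3: Id = 0.5 * 890 * 4.587e-07 * 3 * 1.8^2
Step 4: Id = 1.98e-03 A

1.98e-03


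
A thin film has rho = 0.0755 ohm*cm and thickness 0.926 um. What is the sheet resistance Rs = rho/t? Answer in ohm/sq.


Step 1: Convert thickness to cm: t = 0.926 um = 9.2600e-05 cm
Step 2: Rs = rho / t = 0.0755 / 9.2600e-05
Step 3: Rs = 815.3 ohm/sq

815.3


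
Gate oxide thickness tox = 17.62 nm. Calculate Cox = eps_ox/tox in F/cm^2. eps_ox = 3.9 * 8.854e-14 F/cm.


Step 1: eps_ox = 3.9 * 8.854e-14 = 3.45306e-13 F/cm
Step 2: tox in cm = 17.62 nm * 1e-7 = 1.7620e-06 cm
Step 3: Cox = 3.45306e-13 / 1.7620e-06 = 1.96e-07 F/cm^2

1.96e-07


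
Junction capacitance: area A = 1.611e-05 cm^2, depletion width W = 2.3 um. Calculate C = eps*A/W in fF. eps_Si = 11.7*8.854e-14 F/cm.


Step 1: eps_Si = 11.7 * 8.854e-14 = 1.035918e-12 F/cm
Step 2: W in cm = 2.3 * 1e-4 = 2.30e-04 cm
Step 3: C = 1.035918e-12 * 1.611e-05 / 2.30e-04 = 7.255930e-14 F
Step 4: C = 72.56 fF

72.56


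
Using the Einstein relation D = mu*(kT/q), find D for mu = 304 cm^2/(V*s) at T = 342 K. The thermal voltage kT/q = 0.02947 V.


Step 1: D = mu * (kT/q)
Step 2: D = 304 * 0.02947
Step 3: D = 8.96 cm^2/s

8.96


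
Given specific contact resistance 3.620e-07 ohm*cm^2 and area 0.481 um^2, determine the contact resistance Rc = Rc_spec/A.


Step 1: Convert area to cm^2: 0.481 um^2 = 4.8100e-09 cm^2
Step 2: Rc = Rc_spec / A = 3.620e-07 / 4.8100e-09
Step 3: Rc = 7.53e+01 ohms

7.53e+01


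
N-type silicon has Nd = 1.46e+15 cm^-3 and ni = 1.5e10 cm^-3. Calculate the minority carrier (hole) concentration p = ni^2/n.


Step 1: Since Nd >> ni, n ≈ Nd = 1.46e+15 cm^-3
Step 2: p = ni^2 / n = (1.5e10)^2 / 1.46e+15
Step 3: p = 2.25e20 / 1.46e+15 = 1.54e+05 cm^-3

1.54e+05
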